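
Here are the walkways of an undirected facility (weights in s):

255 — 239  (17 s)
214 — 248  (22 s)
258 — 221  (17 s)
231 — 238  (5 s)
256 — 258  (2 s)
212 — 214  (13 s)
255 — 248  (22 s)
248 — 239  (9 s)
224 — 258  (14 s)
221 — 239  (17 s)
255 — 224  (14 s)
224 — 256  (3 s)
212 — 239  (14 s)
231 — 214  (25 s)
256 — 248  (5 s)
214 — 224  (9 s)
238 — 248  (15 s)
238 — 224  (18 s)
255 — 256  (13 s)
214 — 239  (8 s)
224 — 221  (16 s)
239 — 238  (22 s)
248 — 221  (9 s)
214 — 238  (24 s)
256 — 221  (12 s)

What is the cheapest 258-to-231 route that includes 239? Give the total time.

43 s

Shortest 258→239: 258 → 256 → 248 → 239 = 16
Shortest 239→231: 239 → 238 → 231 = 27
Total via 239: 16 + 27 = 43 s.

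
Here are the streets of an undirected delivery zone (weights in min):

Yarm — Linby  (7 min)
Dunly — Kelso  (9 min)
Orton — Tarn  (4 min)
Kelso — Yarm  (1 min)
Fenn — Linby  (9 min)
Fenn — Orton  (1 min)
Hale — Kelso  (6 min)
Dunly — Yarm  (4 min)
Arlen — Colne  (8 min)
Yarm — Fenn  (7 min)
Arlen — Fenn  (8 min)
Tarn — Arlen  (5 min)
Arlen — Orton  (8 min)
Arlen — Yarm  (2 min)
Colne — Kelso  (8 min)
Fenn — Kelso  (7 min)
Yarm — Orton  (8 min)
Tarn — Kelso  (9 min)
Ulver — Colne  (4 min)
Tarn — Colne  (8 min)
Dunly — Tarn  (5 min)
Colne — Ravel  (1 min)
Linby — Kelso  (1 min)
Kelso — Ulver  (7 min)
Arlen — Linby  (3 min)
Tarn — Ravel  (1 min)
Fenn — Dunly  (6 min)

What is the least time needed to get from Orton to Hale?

Enumerating some paths:
Orton → Fenn → Yarm → Kelso → Hale: 1+7+1+6 = 15
Orton → Fenn → Kelso → Hale: 1+7+6 = 14
Orton → Yarm → Kelso → Hale: 8+1+6 = 15
The minimum is 14 min via Orton → Fenn → Kelso → Hale.

14 min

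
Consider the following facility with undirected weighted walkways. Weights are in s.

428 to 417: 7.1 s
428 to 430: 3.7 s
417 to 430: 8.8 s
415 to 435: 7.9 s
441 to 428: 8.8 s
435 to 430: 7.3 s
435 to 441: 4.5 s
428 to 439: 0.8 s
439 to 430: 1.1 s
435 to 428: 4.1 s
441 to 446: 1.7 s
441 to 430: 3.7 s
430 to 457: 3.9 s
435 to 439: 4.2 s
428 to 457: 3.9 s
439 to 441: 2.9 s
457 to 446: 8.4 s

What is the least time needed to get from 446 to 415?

Enumerating some paths:
446–441–439–435–415: 1.7+2.9+4.2+7.9 = 16.7
446–441–439–428–435–415: 1.7+2.9+0.8+4.1+7.9 = 17.4
446–441–435–415: 1.7+4.5+7.9 = 14.1
446–441–430–439–435–415: 1.7+3.7+1.1+4.2+7.9 = 18.6
The minimum is 14.1 s via 446–441–435–415.

14.1 s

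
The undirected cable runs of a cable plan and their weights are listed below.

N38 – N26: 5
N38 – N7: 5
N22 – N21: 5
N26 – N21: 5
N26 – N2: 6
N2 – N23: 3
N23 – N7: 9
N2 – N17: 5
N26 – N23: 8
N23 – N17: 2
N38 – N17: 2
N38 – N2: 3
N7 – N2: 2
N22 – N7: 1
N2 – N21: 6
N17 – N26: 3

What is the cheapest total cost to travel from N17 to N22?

Enumerating some paths:
N17 - N26 - N2 - N7 - N22: 3+6+2+1 = 12
N17 - N26 - N21 - N22: 3+5+5 = 13
N17 - N38 - N7 - N22: 2+5+1 = 8
N17 - N23 - N7 - N22: 2+9+1 = 12
The minimum is 8 via N17 - N38 - N7 - N22.

8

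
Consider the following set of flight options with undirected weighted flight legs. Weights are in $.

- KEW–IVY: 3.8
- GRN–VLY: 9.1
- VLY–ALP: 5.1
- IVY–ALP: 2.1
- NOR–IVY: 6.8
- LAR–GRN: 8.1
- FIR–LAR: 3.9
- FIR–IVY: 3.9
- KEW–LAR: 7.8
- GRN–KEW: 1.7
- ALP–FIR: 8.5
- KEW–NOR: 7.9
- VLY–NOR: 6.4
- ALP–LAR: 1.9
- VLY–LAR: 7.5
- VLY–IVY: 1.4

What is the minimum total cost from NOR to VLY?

Compare a few routes:
NOR - KEW - IVY - VLY: 7.9+3.8+1.4 = 13.1
NOR - VLY: 6.4 = 6.4
NOR - IVY - ALP - VLY: 6.8+2.1+5.1 = 14
NOR - IVY - VLY: 6.8+1.4 = 8.2
The minimum is $6.4 via NOR - VLY.

$6.4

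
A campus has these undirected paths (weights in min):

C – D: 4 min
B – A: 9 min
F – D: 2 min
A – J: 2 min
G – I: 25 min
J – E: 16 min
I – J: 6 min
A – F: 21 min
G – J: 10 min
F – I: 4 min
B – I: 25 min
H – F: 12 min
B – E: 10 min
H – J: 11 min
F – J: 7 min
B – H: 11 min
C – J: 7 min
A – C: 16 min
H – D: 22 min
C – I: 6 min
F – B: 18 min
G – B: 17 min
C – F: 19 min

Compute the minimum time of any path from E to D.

25 min

Running Dijkstra from E:
E: 0
B: 10  (via E)
J: 16  (via E)
A: 18  (via J)
H: 21  (via B)
I: 22  (via J)
C: 23  (via J)
F: 23  (via J)
D: 25  (via F)
Shortest route: E → J → F → D = 25 min.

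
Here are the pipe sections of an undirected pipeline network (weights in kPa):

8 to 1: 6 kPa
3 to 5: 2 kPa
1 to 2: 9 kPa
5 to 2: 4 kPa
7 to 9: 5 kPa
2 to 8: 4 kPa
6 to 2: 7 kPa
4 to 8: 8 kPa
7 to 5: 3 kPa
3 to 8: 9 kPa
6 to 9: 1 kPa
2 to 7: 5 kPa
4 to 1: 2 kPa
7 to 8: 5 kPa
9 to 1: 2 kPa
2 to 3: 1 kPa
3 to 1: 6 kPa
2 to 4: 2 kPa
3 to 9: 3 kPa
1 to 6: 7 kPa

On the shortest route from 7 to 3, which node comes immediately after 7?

Candidate routes:
7 → 5 → 3: 3+2 = 5
7 → 2 → 3: 5+1 = 6
The minimum is 5 kPa via 7 → 5 → 3.
So from 7 the first move is to 5.

5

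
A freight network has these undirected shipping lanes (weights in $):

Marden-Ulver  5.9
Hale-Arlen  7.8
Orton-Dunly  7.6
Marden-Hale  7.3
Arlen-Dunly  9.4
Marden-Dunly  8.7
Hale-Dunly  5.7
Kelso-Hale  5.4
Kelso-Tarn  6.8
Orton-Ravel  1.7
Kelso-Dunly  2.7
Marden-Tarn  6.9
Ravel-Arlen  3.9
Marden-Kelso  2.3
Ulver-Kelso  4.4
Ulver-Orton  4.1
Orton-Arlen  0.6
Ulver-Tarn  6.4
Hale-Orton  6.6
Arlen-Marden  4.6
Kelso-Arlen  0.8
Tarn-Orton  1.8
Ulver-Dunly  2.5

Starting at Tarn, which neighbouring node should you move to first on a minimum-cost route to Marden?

Orton

Enumerating some paths:
Tarn - Orton - Arlen - Kelso - Marden: 1.8+0.6+0.8+2.3 = 5.5
Tarn - Marden: 6.9 = 6.9
Cheapest is Tarn - Orton - Arlen - Kelso - Marden at $5.5.
So from Tarn the first move is to Orton.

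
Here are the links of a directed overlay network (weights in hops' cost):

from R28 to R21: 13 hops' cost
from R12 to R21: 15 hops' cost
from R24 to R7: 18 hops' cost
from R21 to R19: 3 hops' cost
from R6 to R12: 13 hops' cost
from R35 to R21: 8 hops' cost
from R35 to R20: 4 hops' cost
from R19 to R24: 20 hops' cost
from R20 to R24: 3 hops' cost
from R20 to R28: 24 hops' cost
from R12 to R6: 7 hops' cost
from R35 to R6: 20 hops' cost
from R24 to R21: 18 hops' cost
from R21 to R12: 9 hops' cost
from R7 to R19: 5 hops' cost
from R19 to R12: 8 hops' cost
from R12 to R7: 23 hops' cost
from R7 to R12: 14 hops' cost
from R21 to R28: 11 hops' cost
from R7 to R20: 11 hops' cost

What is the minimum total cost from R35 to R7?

25 hops' cost

Candidate routes:
R35 → R21 → R19 → R12 → R7: 8+3+8+23 = 42
R35 → R21 → R12 → R7: 8+9+23 = 40
R35 → R20 → R24 → R7: 4+3+18 = 25
Cheapest is R35 → R20 → R24 → R7 at 25 hops' cost.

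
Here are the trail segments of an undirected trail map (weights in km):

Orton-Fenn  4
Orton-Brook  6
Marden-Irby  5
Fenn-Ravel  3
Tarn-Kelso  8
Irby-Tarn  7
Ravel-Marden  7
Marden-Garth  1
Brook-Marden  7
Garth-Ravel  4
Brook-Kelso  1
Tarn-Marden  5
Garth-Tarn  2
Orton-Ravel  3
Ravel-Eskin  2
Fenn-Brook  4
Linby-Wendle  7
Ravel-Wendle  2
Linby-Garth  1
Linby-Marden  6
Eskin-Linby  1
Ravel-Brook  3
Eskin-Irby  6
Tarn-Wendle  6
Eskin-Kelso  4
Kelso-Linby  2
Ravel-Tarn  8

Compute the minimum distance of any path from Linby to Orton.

Candidate routes:
Linby → Garth → Ravel → Orton: 1+4+3 = 8
Linby → Kelso → Brook → Ravel → Orton: 2+1+3+3 = 9
Linby → Kelso → Brook → Orton: 2+1+6 = 9
Linby → Eskin → Ravel → Orton: 1+2+3 = 6
Cheapest is Linby → Eskin → Ravel → Orton at 6 km.

6 km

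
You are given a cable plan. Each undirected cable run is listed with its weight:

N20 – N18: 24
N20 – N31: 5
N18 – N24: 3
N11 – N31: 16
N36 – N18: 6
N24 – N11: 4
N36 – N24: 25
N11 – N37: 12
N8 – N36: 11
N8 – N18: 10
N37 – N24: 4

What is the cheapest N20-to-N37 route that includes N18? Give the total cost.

31

Best N20 to N18: N20–N18 costing 24
Shortest N18→N37: N18–N24–N37 = 7
Total via N18: 24 + 7 = 31.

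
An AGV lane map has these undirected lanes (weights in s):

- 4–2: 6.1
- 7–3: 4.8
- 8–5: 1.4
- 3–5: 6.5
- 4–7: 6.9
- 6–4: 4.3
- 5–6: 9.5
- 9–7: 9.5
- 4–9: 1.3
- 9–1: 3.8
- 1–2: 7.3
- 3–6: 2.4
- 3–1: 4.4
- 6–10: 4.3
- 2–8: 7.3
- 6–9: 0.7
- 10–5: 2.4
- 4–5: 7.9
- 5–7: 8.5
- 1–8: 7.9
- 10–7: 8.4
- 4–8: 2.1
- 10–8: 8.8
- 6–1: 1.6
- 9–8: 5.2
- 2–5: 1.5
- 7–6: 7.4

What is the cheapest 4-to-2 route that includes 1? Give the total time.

10.9 s

Best 4 to 1: 4 → 9 → 6 → 1 costing 3.6
Best 1 to 2: 1 → 2 costing 7.3
Total via 1: 3.6 + 7.3 = 10.9 s.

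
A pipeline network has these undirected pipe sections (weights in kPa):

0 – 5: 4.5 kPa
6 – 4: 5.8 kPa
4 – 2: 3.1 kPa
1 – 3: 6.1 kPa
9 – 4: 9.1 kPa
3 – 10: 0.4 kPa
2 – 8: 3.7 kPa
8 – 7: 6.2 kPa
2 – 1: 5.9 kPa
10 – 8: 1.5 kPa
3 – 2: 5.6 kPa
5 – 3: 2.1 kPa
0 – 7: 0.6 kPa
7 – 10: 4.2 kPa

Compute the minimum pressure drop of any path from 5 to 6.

16.6 kPa

Settle nodes by increasing distance from 5:
5: 0
3: 2.1  (via 5)
10: 2.5  (via 3)
8: 4  (via 10)
0: 4.5  (via 5)
7: 5.1  (via 0)
2: 7.7  (via 3)
1: 8.2  (via 3)
4: 10.8  (via 2)
6: 16.6  (via 4)
Shortest route: 5 → 3 → 2 → 4 → 6 = 16.6 kPa.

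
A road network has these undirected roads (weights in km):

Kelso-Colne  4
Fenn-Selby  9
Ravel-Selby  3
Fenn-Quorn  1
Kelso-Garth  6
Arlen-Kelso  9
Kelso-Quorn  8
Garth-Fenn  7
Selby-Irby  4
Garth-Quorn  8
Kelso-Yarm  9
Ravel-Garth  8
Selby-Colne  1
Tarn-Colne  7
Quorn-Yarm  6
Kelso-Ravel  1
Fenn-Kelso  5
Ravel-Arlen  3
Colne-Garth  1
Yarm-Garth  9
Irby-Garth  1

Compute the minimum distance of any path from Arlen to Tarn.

Settle nodes by increasing distance from Arlen:
Arlen: 0
Ravel: 3  (via Arlen)
Kelso: 4  (via Ravel)
Selby: 6  (via Ravel)
Colne: 7  (via Selby)
Garth: 8  (via Colne)
Fenn: 9  (via Kelso)
Irby: 9  (via Garth)
Quorn: 10  (via Fenn)
Yarm: 13  (via Kelso)
Tarn: 14  (via Colne)
Shortest route: Arlen → Ravel → Selby → Colne → Tarn = 14 km.

14 km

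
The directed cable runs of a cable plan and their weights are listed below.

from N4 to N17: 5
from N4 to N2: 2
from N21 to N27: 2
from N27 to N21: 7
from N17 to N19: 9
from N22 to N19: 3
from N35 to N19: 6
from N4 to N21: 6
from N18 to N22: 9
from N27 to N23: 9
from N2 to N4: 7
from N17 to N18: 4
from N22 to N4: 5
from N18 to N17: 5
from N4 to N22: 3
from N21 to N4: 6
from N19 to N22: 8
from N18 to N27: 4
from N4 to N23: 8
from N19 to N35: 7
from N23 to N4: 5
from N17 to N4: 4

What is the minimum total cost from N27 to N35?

26

Enumerating some paths:
N27 - N21 - N4 - N22 - N19 - N35: 7+6+3+3+7 = 26
N27 - N21 - N4 - N17 - N19 - N35: 7+6+5+9+7 = 34
N27 - N23 - N4 - N22 - N19 - N35: 9+5+3+3+7 = 27
The minimum is 26 via N27 - N21 - N4 - N22 - N19 - N35.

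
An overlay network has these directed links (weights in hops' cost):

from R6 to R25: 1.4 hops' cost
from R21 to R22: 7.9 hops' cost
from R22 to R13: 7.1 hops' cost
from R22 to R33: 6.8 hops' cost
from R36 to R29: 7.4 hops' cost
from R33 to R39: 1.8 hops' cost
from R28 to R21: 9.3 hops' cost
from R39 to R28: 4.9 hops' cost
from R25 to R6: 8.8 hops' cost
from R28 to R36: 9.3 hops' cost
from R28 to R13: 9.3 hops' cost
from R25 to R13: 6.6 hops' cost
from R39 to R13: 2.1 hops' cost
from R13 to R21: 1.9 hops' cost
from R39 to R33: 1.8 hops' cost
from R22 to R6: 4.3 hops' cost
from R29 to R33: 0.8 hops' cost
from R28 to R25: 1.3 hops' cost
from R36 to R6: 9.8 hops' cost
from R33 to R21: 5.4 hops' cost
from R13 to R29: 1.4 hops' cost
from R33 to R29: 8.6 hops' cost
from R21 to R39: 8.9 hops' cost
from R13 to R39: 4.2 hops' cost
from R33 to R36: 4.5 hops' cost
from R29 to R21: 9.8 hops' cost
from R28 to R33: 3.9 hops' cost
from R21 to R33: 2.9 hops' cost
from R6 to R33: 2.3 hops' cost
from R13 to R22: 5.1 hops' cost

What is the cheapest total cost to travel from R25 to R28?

15.5 hops' cost

Settle nodes by increasing distance from R25:
R25: 0
R13: 6.6  (via R25)
R29: 8  (via R13)
R21: 8.5  (via R13)
R6: 8.8  (via R25)
R33: 8.8  (via R29)
R39: 10.6  (via R33)
R22: 11.7  (via R13)
R36: 13.3  (via R33)
R28: 15.5  (via R39)
Shortest route: R25–R13–R29–R33–R39–R28 = 15.5 hops' cost.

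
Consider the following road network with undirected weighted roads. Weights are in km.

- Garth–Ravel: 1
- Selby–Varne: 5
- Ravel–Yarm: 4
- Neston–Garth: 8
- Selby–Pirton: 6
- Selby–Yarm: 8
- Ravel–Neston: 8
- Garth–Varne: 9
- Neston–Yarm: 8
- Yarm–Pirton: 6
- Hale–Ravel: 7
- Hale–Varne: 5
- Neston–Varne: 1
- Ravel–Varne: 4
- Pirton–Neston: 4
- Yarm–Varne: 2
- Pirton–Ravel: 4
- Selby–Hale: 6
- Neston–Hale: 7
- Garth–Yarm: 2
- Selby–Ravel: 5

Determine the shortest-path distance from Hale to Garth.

Running Dijkstra from Hale:
Hale: 0
Varne: 5  (via Hale)
Selby: 6  (via Hale)
Neston: 6  (via Varne)
Ravel: 7  (via Hale)
Yarm: 7  (via Varne)
Garth: 8  (via Ravel)
Shortest route: Hale–Ravel–Garth = 8 km.

8 km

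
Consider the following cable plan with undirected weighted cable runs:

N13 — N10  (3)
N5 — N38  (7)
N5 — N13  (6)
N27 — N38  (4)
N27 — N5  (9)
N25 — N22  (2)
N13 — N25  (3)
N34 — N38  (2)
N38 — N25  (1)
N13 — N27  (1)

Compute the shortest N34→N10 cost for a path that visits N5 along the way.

18

Shortest N34→N5: N34 → N38 → N5 = 9
Shortest N5→N10: N5 → N13 → N10 = 9
Total via N5: 9 + 9 = 18.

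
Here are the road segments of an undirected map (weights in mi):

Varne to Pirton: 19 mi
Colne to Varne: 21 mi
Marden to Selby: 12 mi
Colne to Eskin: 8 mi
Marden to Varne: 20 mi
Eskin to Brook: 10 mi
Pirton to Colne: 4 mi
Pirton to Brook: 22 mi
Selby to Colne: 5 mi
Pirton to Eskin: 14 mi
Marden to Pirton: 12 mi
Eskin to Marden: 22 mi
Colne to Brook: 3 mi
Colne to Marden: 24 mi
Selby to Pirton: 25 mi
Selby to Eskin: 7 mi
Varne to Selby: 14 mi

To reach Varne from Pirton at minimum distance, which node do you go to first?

Varne

Candidate routes:
Pirton → Marden → Varne: 12+20 = 32
Pirton → Varne: 19 = 19
Pirton → Colne → Selby → Varne: 4+5+14 = 23
Pirton → Colne → Varne: 4+21 = 25
The minimum is 19 mi via Pirton → Varne.
So from Pirton the first move is to Varne.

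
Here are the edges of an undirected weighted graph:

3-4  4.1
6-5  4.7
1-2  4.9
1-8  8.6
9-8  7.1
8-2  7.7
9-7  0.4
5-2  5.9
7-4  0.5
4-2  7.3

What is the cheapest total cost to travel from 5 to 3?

17.3

Enumerating some paths:
5 - 2 - 1 - 8 - 9 - 7 - 4 - 3: 5.9+4.9+8.6+7.1+0.4+0.5+4.1 = 31.5
5 - 2 - 4 - 3: 5.9+7.3+4.1 = 17.3
5 - 2 - 8 - 9 - 7 - 4 - 3: 5.9+7.7+7.1+0.4+0.5+4.1 = 25.7
Cheapest is 5 - 2 - 4 - 3 at 17.3.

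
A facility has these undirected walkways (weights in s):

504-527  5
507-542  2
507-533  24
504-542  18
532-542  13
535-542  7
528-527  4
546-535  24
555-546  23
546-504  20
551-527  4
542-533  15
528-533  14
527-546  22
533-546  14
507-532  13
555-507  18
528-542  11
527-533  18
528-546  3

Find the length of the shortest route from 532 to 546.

27 s

Running Dijkstra from 532:
532: 0
507: 13  (via 532)
542: 13  (via 532)
535: 20  (via 542)
528: 24  (via 542)
546: 27  (via 528)
Shortest route: 532–542–528–546 = 27 s.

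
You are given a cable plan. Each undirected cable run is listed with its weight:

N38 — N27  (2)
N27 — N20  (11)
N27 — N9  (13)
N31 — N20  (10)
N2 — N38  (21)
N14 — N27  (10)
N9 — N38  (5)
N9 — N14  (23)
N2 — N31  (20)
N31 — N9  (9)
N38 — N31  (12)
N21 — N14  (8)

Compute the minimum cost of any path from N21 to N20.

29

Shortest distances from N21:
N21: 0
N14: 8  (via N21)
N27: 18  (via N14)
N38: 20  (via N27)
N9: 25  (via N38)
N20: 29  (via N27)
Shortest route: N21 → N14 → N27 → N20 = 29.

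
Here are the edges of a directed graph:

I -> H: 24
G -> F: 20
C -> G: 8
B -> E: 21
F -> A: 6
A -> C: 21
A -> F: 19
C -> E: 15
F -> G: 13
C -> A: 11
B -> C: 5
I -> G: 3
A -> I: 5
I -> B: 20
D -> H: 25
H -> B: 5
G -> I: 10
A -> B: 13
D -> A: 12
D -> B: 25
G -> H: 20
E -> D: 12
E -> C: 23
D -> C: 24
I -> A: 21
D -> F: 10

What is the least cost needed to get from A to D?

Settle nodes by increasing distance from A:
A: 0
I: 5  (via A)
G: 8  (via I)
B: 13  (via A)
C: 18  (via B)
F: 19  (via A)
H: 28  (via G)
E: 33  (via C)
D: 45  (via E)
Shortest route: A–B–C–E–D = 45.

45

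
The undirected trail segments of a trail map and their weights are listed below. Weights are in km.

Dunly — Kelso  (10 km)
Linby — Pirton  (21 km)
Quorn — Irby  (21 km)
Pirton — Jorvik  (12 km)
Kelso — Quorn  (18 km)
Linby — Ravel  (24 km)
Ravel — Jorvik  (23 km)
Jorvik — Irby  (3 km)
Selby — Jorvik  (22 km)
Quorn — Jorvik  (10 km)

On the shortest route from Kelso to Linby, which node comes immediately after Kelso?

Enumerating some paths:
Kelso - Quorn - Jorvik - Pirton - Linby: 18+10+12+21 = 61
Kelso - Quorn - Irby - Jorvik - Pirton - Linby: 18+21+3+12+21 = 75
Cheapest is Kelso - Quorn - Jorvik - Pirton - Linby at 61 km.
So from Kelso the first move is to Quorn.

Quorn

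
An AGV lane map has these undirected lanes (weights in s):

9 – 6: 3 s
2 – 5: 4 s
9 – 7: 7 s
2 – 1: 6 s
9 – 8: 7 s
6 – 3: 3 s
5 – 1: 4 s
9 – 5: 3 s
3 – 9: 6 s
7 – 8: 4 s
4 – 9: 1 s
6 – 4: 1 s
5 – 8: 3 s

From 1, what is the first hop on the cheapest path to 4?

5

Enumerating some paths:
1 → 5 → 9 → 6 → 4: 4+3+3+1 = 11
1 → 5 → 8 → 9 → 4: 4+3+7+1 = 15
1 → 5 → 9 → 4: 4+3+1 = 8
1 → 2 → 5 → 9 → 4: 6+4+3+1 = 14
The minimum is 8 s via 1 → 5 → 9 → 4.
So from 1 the first move is to 5.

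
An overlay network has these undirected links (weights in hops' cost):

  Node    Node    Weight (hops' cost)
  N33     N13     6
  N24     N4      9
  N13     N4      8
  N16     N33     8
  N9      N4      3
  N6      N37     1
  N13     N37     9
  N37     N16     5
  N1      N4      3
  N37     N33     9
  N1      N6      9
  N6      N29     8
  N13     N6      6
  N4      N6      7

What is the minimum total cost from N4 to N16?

Running Dijkstra from N4:
N4: 0
N9: 3  (via N4)
N1: 3  (via N4)
N6: 7  (via N4)
N37: 8  (via N6)
N13: 8  (via N4)
N24: 9  (via N4)
N16: 13  (via N37)
Shortest route: N4 → N6 → N37 → N16 = 13 hops' cost.

13 hops' cost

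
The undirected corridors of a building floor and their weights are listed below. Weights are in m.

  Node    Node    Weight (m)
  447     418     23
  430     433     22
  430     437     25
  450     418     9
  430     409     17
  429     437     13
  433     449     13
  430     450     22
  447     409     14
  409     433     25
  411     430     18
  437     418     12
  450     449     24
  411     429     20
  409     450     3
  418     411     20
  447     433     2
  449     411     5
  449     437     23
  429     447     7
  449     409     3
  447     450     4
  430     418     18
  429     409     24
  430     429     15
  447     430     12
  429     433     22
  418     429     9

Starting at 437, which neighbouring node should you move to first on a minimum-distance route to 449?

Candidate routes:
437–418–450–409–449: 12+9+3+3 = 27
437–449: 23 = 23
The minimum is 23 m via 437–449.
So from 437 the first move is to 449.

449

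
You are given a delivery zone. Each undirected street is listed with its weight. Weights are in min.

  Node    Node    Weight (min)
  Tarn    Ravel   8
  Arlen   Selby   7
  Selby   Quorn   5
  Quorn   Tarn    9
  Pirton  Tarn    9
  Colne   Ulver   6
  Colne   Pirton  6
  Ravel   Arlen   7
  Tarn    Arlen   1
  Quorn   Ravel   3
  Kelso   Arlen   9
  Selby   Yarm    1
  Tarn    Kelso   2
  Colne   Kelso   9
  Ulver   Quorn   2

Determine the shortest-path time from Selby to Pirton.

17 min

Candidate routes:
Selby → Arlen → Tarn → Pirton: 7+1+9 = 17
Selby → Quorn → Ulver → Colne → Pirton: 5+2+6+6 = 19
The minimum is 17 min via Selby → Arlen → Tarn → Pirton.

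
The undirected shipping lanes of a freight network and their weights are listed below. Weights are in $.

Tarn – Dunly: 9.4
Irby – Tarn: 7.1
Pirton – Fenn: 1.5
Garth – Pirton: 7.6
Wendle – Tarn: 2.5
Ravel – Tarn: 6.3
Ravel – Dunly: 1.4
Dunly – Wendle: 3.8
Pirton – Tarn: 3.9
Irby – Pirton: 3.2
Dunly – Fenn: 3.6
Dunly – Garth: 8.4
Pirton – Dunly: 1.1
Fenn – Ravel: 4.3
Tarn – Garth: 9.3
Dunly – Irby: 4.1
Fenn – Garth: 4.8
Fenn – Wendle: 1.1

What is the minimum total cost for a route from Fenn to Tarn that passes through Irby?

$11.8

Shortest Fenn→Irby: Fenn → Pirton → Irby = 4.7
Best Irby to Tarn: Irby → Tarn costing 7.1
Total via Irby: 4.7 + 7.1 = $11.8.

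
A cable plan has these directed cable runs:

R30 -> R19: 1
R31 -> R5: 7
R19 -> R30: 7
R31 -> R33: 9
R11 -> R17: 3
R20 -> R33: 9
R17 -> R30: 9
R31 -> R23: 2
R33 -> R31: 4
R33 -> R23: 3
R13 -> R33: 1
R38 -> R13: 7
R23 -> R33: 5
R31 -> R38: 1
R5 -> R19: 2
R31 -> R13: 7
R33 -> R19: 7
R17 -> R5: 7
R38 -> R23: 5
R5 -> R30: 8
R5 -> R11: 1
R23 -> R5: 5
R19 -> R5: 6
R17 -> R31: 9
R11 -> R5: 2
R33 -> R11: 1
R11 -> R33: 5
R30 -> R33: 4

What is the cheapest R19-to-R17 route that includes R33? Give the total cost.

15

Shortest R19→R33: R19–R30–R33 = 11
Best R33 to R17: R33–R11–R17 costing 4
Total via R33: 11 + 4 = 15.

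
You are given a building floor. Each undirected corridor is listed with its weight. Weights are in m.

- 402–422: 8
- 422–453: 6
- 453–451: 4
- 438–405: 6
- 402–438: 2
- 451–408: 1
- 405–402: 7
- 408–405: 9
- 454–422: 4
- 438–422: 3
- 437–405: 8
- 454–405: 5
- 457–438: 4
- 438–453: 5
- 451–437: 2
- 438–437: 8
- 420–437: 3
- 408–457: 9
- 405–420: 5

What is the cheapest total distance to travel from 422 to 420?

14 m

Candidate routes:
422 → 453 → 451 → 437 → 420: 6+4+2+3 = 15
422 → 438 → 405 → 420: 3+6+5 = 14
The minimum is 14 m via 422 → 438 → 405 → 420.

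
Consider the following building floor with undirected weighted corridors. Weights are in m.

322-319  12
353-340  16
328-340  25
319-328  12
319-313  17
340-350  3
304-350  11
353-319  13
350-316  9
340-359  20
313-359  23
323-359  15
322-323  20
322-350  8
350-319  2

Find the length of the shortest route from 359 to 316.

Compare a few routes:
359–313–319–350–316: 23+17+2+9 = 51
359–340–350–316: 20+3+9 = 32
359–323–322–350–316: 15+20+8+9 = 52
The minimum is 32 m via 359–340–350–316.

32 m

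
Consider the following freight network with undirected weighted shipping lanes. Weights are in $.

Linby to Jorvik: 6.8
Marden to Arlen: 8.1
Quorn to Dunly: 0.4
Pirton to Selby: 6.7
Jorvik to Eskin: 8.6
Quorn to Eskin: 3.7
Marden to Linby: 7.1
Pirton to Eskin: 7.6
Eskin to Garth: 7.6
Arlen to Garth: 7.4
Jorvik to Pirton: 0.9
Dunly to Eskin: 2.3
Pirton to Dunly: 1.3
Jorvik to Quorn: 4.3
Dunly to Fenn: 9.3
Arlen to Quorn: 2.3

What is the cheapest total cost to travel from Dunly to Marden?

Shortest distances from Dunly:
Dunly: 0
Quorn: 0.4  (via Dunly)
Pirton: 1.3  (via Dunly)
Jorvik: 2.2  (via Pirton)
Eskin: 2.3  (via Dunly)
Arlen: 2.7  (via Quorn)
Selby: 8  (via Pirton)
Linby: 9  (via Jorvik)
Fenn: 9.3  (via Dunly)
Garth: 9.9  (via Eskin)
Marden: 10.8  (via Arlen)
Shortest route: Dunly → Quorn → Arlen → Marden = $10.8.

$10.8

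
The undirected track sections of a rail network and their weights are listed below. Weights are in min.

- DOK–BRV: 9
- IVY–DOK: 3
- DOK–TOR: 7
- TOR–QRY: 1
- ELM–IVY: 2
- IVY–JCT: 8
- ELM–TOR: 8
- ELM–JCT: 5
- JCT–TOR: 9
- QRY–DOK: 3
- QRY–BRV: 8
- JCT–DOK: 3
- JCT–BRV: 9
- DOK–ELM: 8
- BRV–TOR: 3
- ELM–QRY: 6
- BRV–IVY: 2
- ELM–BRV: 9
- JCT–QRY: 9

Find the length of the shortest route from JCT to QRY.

6 min

Shortest distances from JCT:
JCT: 0
DOK: 3  (via JCT)
ELM: 5  (via JCT)
QRY: 6  (via DOK)
Shortest route: JCT–DOK–QRY = 6 min.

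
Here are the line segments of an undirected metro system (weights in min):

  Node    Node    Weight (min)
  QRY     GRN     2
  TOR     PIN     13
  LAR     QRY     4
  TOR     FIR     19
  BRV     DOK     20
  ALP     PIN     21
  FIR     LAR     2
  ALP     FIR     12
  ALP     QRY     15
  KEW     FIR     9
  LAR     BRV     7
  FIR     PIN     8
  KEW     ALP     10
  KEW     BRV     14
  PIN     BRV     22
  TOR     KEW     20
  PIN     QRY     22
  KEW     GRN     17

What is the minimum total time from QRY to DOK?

31 min

Enumerating some paths:
QRY - LAR - BRV - DOK: 4+7+20 = 31
QRY - GRN - KEW - BRV - DOK: 2+17+14+20 = 53
QRY - ALP - FIR - LAR - BRV - DOK: 15+12+2+7+20 = 56
QRY - LAR - FIR - KEW - BRV - DOK: 4+2+9+14+20 = 49
Cheapest is QRY - LAR - BRV - DOK at 31 min.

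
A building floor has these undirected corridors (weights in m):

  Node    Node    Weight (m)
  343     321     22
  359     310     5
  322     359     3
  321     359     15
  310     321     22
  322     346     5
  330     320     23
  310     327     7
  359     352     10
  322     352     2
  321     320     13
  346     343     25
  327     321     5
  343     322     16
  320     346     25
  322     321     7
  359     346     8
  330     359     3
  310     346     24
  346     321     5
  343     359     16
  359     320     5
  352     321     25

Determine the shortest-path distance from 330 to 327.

Enumerating some paths:
330 → 359 → 310 → 327: 3+5+7 = 15
330 → 359 → 322 → 346 → 321 → 327: 3+3+5+5+5 = 21
330 → 359 → 322 → 321 → 327: 3+3+7+5 = 18
330 → 359 → 346 → 321 → 327: 3+8+5+5 = 21
Cheapest is 330 → 359 → 310 → 327 at 15 m.

15 m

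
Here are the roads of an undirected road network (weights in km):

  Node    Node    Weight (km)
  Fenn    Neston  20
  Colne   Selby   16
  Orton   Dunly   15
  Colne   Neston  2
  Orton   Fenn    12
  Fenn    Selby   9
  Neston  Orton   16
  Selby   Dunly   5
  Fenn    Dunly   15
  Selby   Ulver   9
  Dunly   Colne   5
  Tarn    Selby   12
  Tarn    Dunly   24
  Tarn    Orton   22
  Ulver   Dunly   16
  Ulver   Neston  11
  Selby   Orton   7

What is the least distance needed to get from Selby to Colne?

Settle nodes by increasing distance from Selby:
Selby: 0
Dunly: 5  (via Selby)
Orton: 7  (via Selby)
Fenn: 9  (via Selby)
Ulver: 9  (via Selby)
Colne: 10  (via Dunly)
Shortest route: Selby–Dunly–Colne = 10 km.

10 km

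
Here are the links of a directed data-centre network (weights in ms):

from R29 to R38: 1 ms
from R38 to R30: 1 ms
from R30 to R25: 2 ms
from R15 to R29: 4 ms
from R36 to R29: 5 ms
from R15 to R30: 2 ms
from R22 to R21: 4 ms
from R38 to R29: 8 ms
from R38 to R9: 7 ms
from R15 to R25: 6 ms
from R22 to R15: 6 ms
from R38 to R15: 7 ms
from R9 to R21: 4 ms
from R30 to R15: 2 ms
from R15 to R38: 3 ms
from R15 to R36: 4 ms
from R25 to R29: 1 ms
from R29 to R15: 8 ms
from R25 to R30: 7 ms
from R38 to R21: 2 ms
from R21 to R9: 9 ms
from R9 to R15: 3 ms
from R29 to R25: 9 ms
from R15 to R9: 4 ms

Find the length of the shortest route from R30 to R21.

6 ms

Running Dijkstra from R30:
R30: 0
R25: 2  (via R30)
R15: 2  (via R30)
R29: 3  (via R25)
R38: 4  (via R29)
R36: 6  (via R15)
R9: 6  (via R15)
R21: 6  (via R38)
Shortest route: R30 → R25 → R29 → R38 → R21 = 6 ms.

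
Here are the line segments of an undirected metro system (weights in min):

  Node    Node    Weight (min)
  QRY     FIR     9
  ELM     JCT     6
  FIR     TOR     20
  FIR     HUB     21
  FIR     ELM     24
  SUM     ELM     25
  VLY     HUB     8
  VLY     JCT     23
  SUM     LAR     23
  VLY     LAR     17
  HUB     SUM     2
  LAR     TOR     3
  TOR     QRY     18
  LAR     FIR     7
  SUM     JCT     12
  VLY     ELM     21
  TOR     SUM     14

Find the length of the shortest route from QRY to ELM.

33 min

Candidate routes:
QRY–FIR–ELM: 9+24 = 33
QRY–TOR–SUM–JCT–ELM: 18+14+12+6 = 50
QRY–FIR–HUB–SUM–JCT–ELM: 9+21+2+12+6 = 50
Cheapest is QRY–FIR–ELM at 33 min.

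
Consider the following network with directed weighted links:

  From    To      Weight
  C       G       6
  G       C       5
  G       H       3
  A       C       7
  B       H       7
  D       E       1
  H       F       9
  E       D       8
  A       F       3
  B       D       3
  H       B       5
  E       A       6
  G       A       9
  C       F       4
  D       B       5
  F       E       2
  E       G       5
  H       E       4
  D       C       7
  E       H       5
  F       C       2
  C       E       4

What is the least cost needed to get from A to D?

13

Settle nodes by increasing distance from A:
A: 0
F: 3  (via A)
C: 5  (via F)
E: 5  (via F)
G: 10  (via E)
H: 10  (via E)
D: 13  (via E)
Shortest route: A–F–E–D = 13.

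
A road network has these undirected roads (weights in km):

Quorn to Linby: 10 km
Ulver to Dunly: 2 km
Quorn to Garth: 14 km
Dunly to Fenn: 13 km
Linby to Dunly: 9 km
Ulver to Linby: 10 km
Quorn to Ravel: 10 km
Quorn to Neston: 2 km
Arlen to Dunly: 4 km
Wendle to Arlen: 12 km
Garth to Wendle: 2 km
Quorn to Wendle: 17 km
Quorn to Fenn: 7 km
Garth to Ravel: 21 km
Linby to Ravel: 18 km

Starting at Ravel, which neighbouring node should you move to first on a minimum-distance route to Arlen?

Compare a few routes:
Ravel–Linby–Dunly–Arlen: 18+9+4 = 31
Ravel–Quorn–Linby–Dunly–Arlen: 10+10+9+4 = 33
The minimum is 31 km via Ravel–Linby–Dunly–Arlen.
So from Ravel the first move is to Linby.

Linby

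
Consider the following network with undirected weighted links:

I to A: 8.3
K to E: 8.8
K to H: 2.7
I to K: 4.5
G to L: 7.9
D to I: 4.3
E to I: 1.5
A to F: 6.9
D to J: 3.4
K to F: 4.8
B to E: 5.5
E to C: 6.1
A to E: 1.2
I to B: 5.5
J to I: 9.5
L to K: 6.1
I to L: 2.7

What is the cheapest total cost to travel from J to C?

15.3

Running Dijkstra from J:
J: 0
D: 3.4  (via J)
I: 7.7  (via D)
E: 9.2  (via I)
A: 10.4  (via E)
L: 10.4  (via I)
K: 12.2  (via I)
B: 13.2  (via I)
H: 14.9  (via K)
C: 15.3  (via E)
Shortest route: J–D–I–E–C = 15.3.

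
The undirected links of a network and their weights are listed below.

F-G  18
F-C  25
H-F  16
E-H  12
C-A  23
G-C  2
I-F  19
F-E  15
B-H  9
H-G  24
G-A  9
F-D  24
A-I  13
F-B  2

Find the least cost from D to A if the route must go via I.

Shortest D→I: D → F → I = 43
Best I to A: I → A costing 13
Total via I: 43 + 13 = 56.

56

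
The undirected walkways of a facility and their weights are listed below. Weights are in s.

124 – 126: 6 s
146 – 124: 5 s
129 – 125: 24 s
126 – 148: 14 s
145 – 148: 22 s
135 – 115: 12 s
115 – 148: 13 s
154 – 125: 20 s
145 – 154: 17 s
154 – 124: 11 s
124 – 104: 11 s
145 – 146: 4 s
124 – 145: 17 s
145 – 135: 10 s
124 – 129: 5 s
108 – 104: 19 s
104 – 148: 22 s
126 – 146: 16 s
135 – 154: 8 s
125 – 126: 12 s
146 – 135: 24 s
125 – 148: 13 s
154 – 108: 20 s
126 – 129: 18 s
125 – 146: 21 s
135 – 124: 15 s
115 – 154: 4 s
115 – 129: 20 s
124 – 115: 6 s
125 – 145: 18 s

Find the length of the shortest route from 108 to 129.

35 s

Settle nodes by increasing distance from 108:
108: 0
104: 19  (via 108)
154: 20  (via 108)
115: 24  (via 154)
135: 28  (via 154)
124: 30  (via 104)
146: 35  (via 124)
129: 35  (via 124)
Shortest route: 108 → 104 → 124 → 129 = 35 s.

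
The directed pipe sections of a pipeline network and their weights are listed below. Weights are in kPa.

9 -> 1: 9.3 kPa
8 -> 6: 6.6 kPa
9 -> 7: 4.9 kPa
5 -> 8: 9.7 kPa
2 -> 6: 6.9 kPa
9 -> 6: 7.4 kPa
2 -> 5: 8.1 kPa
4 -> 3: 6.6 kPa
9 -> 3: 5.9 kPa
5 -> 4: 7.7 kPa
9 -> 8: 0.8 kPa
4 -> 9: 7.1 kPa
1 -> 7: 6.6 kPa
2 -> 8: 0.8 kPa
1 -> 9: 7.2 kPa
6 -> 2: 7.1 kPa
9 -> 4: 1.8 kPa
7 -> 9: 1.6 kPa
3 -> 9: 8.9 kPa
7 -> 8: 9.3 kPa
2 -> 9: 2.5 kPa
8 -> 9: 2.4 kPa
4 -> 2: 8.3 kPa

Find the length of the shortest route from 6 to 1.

18.9 kPa

Running Dijkstra from 6:
6: 0
2: 7.1  (via 6)
8: 7.9  (via 2)
9: 9.6  (via 2)
4: 11.4  (via 9)
7: 14.5  (via 9)
5: 15.2  (via 2)
3: 15.5  (via 9)
1: 18.9  (via 9)
Shortest route: 6 → 2 → 9 → 1 = 18.9 kPa.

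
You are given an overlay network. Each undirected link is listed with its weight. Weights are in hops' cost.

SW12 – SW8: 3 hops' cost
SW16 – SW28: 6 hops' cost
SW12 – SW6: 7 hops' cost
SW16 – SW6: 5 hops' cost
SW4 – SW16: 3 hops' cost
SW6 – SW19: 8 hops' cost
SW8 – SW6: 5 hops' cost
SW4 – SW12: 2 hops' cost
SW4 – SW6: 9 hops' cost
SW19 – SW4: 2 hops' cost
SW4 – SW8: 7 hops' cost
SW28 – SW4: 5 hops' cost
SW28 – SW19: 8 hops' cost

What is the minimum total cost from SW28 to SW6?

11 hops' cost

Enumerating some paths:
SW28 → SW16 → SW6: 6+5 = 11
SW28 → SW4 → SW16 → SW6: 5+3+5 = 13
The minimum is 11 hops' cost via SW28 → SW16 → SW6.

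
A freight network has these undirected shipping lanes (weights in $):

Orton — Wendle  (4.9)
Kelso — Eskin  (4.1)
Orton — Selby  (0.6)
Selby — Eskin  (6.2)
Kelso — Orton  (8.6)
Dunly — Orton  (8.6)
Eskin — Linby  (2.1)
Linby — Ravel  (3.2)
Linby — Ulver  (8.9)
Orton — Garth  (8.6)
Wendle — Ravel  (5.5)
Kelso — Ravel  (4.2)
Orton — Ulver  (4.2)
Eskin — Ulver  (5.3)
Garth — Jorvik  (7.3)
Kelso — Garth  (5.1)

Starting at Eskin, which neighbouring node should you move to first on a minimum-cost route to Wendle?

Enumerating some paths:
Eskin → Selby → Orton → Wendle: 6.2+0.6+4.9 = 11.7
Eskin → Linby → Ravel → Wendle: 2.1+3.2+5.5 = 10.8
Cheapest is Eskin → Linby → Ravel → Wendle at $10.8.
So from Eskin the first move is to Linby.

Linby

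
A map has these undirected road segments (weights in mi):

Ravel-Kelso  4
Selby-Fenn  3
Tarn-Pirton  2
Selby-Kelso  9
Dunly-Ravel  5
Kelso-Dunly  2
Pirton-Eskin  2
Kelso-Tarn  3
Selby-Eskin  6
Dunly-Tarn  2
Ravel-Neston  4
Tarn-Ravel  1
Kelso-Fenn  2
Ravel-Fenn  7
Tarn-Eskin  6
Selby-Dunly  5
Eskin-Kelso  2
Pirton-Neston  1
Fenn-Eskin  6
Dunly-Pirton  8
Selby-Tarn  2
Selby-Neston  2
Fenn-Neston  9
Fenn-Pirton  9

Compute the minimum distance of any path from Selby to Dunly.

Shortest distances from Selby:
Selby: 0
Neston: 2  (via Selby)
Tarn: 2  (via Selby)
Fenn: 3  (via Selby)
Pirton: 3  (via Neston)
Ravel: 3  (via Tarn)
Dunly: 4  (via Tarn)
Shortest route: Selby → Tarn → Dunly = 4 mi.

4 mi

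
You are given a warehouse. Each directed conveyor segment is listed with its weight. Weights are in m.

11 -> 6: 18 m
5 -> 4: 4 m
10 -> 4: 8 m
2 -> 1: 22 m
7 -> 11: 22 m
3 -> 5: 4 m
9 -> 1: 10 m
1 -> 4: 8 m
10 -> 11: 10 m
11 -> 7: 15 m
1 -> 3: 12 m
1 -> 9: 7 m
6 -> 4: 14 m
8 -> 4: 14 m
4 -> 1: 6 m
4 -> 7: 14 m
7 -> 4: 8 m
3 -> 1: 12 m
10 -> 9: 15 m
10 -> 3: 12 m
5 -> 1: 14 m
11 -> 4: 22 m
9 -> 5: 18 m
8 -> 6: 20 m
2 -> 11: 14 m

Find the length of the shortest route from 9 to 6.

Running Dijkstra from 9:
9: 0
1: 10  (via 9)
4: 18  (via 1)
5: 18  (via 9)
3: 22  (via 1)
7: 32  (via 4)
11: 54  (via 7)
6: 72  (via 11)
Shortest route: 9–1–4–7–11–6 = 72 m.

72 m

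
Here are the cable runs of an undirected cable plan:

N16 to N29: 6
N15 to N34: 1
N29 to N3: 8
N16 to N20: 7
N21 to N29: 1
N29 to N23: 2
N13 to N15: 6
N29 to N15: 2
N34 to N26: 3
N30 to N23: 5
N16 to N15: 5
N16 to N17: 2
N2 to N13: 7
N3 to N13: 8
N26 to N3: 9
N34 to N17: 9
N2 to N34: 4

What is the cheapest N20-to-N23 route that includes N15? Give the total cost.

16

Shortest N20→N15: N20–N16–N15 = 12
Shortest N15→N23: N15–N29–N23 = 4
Total via N15: 12 + 4 = 16.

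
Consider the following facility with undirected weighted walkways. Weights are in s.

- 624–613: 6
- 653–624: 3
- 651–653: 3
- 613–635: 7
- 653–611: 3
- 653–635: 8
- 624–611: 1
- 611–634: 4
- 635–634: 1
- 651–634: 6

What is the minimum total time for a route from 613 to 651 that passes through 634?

14 s

Shortest 613→634: 613–635–634 = 8
Shortest 634→651: 634–651 = 6
Total via 634: 8 + 6 = 14 s.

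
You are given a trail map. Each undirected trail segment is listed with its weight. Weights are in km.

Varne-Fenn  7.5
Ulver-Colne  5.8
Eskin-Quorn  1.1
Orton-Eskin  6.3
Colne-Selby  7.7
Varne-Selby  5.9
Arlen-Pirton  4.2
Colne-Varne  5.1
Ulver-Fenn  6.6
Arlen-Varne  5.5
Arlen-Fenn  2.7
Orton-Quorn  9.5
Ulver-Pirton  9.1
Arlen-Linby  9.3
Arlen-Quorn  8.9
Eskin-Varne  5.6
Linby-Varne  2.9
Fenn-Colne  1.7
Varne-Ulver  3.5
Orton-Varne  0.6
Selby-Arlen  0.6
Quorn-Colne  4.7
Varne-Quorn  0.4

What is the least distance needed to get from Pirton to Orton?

Compare a few routes:
Pirton → Arlen → Varne → Orton: 4.2+5.5+0.6 = 10.3
Pirton → Arlen → Selby → Varne → Orton: 4.2+0.6+5.9+0.6 = 11.3
Cheapest is Pirton → Arlen → Varne → Orton at 10.3 km.

10.3 km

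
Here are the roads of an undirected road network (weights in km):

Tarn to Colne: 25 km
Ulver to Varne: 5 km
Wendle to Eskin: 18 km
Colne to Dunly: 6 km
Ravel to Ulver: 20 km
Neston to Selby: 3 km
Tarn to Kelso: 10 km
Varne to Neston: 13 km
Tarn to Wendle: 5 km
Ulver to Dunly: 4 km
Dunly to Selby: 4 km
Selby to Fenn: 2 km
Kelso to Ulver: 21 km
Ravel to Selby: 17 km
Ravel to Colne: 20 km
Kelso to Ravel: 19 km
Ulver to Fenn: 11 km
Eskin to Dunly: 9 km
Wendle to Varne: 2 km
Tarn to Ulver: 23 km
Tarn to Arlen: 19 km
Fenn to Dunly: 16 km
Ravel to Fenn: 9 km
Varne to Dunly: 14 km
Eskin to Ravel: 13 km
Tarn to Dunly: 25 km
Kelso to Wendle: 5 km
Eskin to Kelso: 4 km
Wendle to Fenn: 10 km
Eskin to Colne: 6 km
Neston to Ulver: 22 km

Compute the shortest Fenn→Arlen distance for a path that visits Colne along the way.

Best Fenn to Colne: Fenn–Selby–Dunly–Colne costing 12
Shortest Colne→Arlen: Colne–Eskin–Kelso–Tarn–Arlen = 39
Total via Colne: 12 + 39 = 51 km.

51 km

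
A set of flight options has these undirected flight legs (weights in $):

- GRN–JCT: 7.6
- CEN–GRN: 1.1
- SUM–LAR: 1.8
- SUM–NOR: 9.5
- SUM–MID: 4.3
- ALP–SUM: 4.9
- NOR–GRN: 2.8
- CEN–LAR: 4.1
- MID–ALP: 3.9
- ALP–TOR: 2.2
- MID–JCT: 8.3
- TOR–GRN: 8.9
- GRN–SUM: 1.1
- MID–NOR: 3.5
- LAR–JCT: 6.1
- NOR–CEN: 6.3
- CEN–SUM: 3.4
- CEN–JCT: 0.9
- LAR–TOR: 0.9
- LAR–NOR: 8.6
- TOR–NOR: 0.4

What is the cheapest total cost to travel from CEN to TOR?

Candidate routes:
CEN - GRN - SUM - LAR - TOR: 1.1+1.1+1.8+0.9 = 4.9
CEN - GRN - NOR - TOR: 1.1+2.8+0.4 = 4.3
The minimum is $4.3 via CEN - GRN - NOR - TOR.

$4.3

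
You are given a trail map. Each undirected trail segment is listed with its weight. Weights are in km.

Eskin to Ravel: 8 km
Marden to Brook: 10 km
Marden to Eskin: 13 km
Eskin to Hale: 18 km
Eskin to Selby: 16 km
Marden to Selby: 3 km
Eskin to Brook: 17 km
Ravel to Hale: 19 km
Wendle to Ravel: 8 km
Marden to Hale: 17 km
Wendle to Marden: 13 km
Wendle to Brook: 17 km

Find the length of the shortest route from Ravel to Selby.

24 km

Shortest distances from Ravel:
Ravel: 0
Wendle: 8  (via Ravel)
Eskin: 8  (via Ravel)
Hale: 19  (via Ravel)
Marden: 21  (via Wendle)
Selby: 24  (via Eskin)
Shortest route: Ravel–Eskin–Selby = 24 km.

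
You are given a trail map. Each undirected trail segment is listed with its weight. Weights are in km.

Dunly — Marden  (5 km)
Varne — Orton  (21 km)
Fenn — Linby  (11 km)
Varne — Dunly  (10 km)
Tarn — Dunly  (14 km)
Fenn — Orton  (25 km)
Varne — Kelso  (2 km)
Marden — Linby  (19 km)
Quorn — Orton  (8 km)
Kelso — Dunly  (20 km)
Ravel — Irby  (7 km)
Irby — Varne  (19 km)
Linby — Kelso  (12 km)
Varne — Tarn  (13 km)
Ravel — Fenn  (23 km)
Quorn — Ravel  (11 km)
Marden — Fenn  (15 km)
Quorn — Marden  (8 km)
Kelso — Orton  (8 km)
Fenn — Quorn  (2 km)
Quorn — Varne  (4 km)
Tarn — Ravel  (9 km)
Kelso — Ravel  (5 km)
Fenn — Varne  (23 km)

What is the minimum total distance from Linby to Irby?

Candidate routes:
Linby → Fenn → Quorn → Varne → Kelso → Ravel → Irby: 11+2+4+2+5+7 = 31
Linby → Kelso → Ravel → Irby: 12+5+7 = 24
Cheapest is Linby → Kelso → Ravel → Irby at 24 km.

24 km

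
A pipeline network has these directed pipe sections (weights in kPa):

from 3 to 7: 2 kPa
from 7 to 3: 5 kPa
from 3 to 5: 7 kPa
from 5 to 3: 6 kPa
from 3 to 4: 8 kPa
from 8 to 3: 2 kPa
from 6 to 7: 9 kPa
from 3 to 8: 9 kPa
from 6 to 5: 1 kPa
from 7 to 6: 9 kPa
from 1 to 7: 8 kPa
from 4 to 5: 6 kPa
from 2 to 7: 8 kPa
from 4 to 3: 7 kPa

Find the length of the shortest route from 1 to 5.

Compare a few routes:
1–7–3–4–5: 8+5+8+6 = 27
1–7–6–5: 8+9+1 = 18
1–7–3–5: 8+5+7 = 20
The minimum is 18 kPa via 1–7–6–5.

18 kPa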